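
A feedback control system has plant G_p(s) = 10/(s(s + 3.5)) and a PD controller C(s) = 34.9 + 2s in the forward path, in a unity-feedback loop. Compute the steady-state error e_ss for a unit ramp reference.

The loop has one pole at the origin (type 1). Velocity error constant K_v = lim_{s→0} s·C(s)G_p(s) = 34.9·10/3.5 = 99.71.
Steady-state error to a unit ramp: e_ss = 1/K_v = 0.01.

0.01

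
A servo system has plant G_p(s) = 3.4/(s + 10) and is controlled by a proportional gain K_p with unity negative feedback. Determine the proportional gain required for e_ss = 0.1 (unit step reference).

K_p = 26.5

Steady-state error for a unit step on this type-0 loop is 1/(1 + K_p·G_p(0)).
G_p(0) = 0.34. Require 1/(1 + K_p·0.34) = 0.1, so 1 + 0.34·K_p = 10.
K_p = (10 − 1)/0.34 = 26.5.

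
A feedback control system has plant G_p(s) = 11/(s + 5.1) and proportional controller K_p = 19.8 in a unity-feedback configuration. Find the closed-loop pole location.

s = -222.9

Closed-loop transfer function: T(s) = K_p·G_p(s)/(1 + K_p·G_p(s)) = 217.8/(s + 5.1 + 217.8) = 217.8/(s + 222.9).
The closed-loop pole is at s = −222.9.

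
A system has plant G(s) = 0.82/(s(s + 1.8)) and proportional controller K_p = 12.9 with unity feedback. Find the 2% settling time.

T_s ≈ 4.44 s

From 1 + K_pG(s) = 0: s² + 1.8s + 10.58 = 0 ⇒ ω_n = 3.252, ζ = 0.2767.
2% settling time T_s ≈ 4/(ζω_n) = 4/0.9 = 4.44 s.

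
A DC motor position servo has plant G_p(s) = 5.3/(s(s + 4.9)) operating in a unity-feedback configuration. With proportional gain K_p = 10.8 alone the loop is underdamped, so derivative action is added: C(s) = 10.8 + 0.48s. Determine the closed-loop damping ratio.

Forward path: (10.8 + 0.48s)·5.3/(s(s+4.9)). The closed-loop characteristic equation is s² + (4.9 + 5.3·0.48)s + 5.3·10.8 = 0.
That is s² + 7.444s + 57.24 = 0, so ω_n = 7.566 rad/s and ζ = 7.444/(2·7.566) = 0.492.

ζ = 0.492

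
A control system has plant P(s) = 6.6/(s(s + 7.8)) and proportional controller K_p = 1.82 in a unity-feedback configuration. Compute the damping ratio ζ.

With unity feedback the closed-loop characteristic equation is s² + 7.8s + 1.82·6.6 = s² + 7.8s + 12.01 = 0.
So ω_n² = 12.01 ⇒ ω_n = 3.466 rad/s, and ζ = 7.8/(2ω_n) = 1.13.

ζ = 1.13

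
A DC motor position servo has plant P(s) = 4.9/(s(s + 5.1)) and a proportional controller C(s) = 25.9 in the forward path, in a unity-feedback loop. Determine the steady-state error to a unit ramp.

0.0402

The loop has one pole at the origin (type 1). Velocity error constant K_v = lim_{s→0} s·C(s)P(s) = 25.9·4.9/5.1 = 24.88.
Steady-state error to a unit ramp: e_ss = 1/K_v = 0.0402.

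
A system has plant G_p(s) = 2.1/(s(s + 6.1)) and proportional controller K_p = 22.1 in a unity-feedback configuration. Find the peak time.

Closed-loop characteristic equation: s² + 6.1s + 46.41 = 0, so ω_n = 6.812 rad/s and ζ = 6.1/(2·6.812) = 0.4477.
Damped frequency ω_d = ω_n√(1−ζ²) = 6.092 rad/s, so peak time T_p = π/ω_d = 0.516 s.

T_p = 0.516 s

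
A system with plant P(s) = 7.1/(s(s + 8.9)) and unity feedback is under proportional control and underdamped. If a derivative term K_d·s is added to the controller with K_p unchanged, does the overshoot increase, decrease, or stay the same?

With PD the characteristic equation becomes s² + (a + K·K_d)s + K·K_p = 0; the damping term grows, ζ rises, overshoot falls.

decrease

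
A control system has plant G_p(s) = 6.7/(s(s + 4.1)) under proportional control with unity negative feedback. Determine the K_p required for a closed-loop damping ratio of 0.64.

Closed-loop characteristic equation: s² + 4.1s + K_p·6.7 = 0.
So ω_n = √(6.7K_p) and 2ζω_n = 4.1, giving ζ = 4.1/(2√(6.7K_p)).
Setting ζ = 0.64: √(6.7K_p) = 4.1/(2·0.64) = 3.203, so K_p = 10.26/6.7 = 1.53.

K_p = 1.53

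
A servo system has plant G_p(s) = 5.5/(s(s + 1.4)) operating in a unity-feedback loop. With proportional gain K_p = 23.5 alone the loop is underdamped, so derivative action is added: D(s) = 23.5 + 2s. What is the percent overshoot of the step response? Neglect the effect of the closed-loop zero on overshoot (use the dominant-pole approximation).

13%

Forward path: (23.5 + 2s)·5.5/(s(s+1.4)). The closed-loop characteristic equation is s² + (1.4 + 5.5·2)s + 5.5·23.5 = 0.
That is s² + 12.4s + 129.2 = 0, so ω_n = 11.37 rad/s and ζ = 12.4/(2·11.37) = 0.5454.
%OS = 100·exp(−πζ/√(1−ζ²)) = 13%.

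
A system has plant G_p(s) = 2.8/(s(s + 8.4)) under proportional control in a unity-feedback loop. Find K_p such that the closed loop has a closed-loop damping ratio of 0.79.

Closed-loop characteristic equation: s² + 8.4s + K_p·2.8 = 0.
So ω_n = √(2.8K_p) and 2ζω_n = 8.4, giving ζ = 8.4/(2√(2.8K_p)).
Setting ζ = 0.79: √(2.8K_p) = 8.4/(2·0.79) = 5.316, so K_p = 28.26/2.8 = 10.1.

K_p = 10.1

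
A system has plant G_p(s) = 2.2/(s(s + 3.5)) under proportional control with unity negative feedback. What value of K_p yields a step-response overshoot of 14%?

K_p = 4.95

From %OS = 100·exp(−πζ/√(1−ζ²)) = 14%, ζ = −ln(0.14)/√(π²+ln²(0.14)) = 0.5305.
Characteristic equation s² + 3.5s + 2.2K_p = 0 gives ζ = 3.5/(2√(2.2K_p)).
Setting ζ = 0.5305: √(2.2K_p) = 3.5/(2·0.5305) = 3.299, so K_p = 10.88/2.2 = 4.95.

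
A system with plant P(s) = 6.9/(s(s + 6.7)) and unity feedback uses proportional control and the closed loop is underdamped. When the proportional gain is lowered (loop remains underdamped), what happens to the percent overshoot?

decrease

ζ = 6.7/(2√(6.9K_p)) rises as K_p falls; higher damping means less overshoot.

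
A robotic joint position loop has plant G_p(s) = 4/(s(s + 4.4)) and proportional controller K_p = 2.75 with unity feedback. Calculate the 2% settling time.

T_s ≈ 1.82 s

The closed-loop denominator s² + 4.4s + 11 gives ω_n = √11 = 3.317 and ζ = 4.4/(2ω_n) = 0.6633.
2% settling time T_s ≈ 4/(ζω_n) = 4/2.2 = 1.82 s.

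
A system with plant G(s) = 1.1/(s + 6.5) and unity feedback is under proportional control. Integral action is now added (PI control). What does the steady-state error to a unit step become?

Adding integral action puts a pole at s = 0 in the forward path, raising the system type to 1; a type-1 loop has zero steady-state error to a step.

0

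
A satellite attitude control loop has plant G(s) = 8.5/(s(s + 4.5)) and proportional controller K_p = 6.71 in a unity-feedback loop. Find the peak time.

T_p = 0.436 s

From 1 + K_pG(s) = 0: s² + 4.5s + 57.03 = 0 ⇒ ω_n = 7.552, ζ = 0.2979.
Damped frequency ω_d = ω_n√(1−ζ²) = 7.209 rad/s, so peak time T_p = π/ω_d = 0.436 s.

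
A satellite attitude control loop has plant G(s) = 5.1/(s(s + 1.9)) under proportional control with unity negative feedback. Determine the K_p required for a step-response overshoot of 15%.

From %OS = 100·exp(−πζ/√(1−ζ²)) = 15%, ζ = −ln(0.15)/√(π²+ln²(0.15)) = 0.5169.
Characteristic equation s² + 1.9s + 5.1K_p = 0 gives ζ = 1.9/(2√(5.1K_p)).
Setting ζ = 0.5169: √(5.1K_p) = 1.9/(2·0.5169) = 1.838, so K_p = 3.377/5.1 = 0.662.

K_p = 0.662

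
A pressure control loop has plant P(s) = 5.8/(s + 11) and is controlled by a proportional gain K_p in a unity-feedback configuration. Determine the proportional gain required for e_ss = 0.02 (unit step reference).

K_p = 92.9

The loop is type 0, so e_ss(step) = 1/(1 + K_pos) with K_pos = K_p·P(0).
P(0) = 0.5273. Require 1/(1 + K_p·0.5273) = 0.02, so 1 + 0.5273·K_p = 50.
K_p = (50 − 1)/0.5273 = 92.9.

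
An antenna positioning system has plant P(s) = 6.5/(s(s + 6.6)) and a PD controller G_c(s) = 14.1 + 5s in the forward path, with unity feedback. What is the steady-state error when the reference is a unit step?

The open loop G_c(s)P(s) has a pole at the origin (type 1), so the static position error constant is infinite and e_ss = 1/(1+∞) = 0.

0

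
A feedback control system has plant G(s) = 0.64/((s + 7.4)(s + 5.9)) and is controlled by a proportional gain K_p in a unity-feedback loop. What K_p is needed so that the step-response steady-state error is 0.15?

K_p = 387

The loop is type 0, so e_ss(step) = 1/(1 + K_pos) with K_pos = K_p·G(0).
G(0) = 0.01466. Require 1/(1 + K_p·0.01466) = 0.15, so 1 + 0.01466·K_p = 6.667.
K_p = (6.667 − 1)/0.01466 = 387.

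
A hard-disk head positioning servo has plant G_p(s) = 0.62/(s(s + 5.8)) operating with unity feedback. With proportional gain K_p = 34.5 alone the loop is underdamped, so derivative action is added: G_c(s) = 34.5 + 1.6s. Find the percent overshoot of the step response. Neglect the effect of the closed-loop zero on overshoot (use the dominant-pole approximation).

Forward path: (34.5 + 1.6s)·0.62/(s(s+5.8)). The closed-loop characteristic equation is s² + (5.8 + 0.62·1.6)s + 0.62·34.5 = 0.
That is s² + 6.792s + 21.39 = 0, so ω_n = 4.625 rad/s and ζ = 6.792/(2·4.625) = 0.7343.
%OS = 100·exp(−πζ/√(1−ζ²)) = 3.34%.

3.34%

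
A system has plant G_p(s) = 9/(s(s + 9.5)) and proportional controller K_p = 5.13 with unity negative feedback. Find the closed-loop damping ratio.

1 + K_p·G_p(s) = 0 gives s² + 9.5s + 46.17 = 0.
Matching s² + 2ζω_n s + ω_n²: ω_n = √46.17 = 6.795 rad/s and 2ζω_n = 9.5, so ζ = 9.5/(2·6.795) = 0.699.

ζ = 0.699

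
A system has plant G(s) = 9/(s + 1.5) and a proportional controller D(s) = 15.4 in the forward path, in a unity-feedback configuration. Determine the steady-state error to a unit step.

0.0107

The loop is type 0. Static position error constant K_pos = D(0)·G(0) = 15.4·6 = 92.4.
Steady-state error to a unit step: e_ss = 1/(1+K_pos) = 1/93.4 = 0.0107.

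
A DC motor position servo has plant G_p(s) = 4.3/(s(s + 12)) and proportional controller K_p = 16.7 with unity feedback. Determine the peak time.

Closed-loop characteristic equation: s² + 12s + 71.81 = 0, so ω_n = 8.474 rad/s and ζ = 12/(2·8.474) = 0.708.
Damped frequency ω_d = ω_n√(1−ζ²) = 5.984 rad/s, so peak time T_p = π/ω_d = 0.525 s.

T_p = 0.525 s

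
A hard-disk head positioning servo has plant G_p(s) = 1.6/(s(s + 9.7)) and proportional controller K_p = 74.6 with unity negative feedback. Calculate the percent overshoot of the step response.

21.1%

From 1 + K_pG_p(s) = 0: s² + 9.7s + 119.4 = 0 ⇒ ω_n = 10.93, ζ = 0.4439.
%OS = 100·exp(−πζ/√(1−ζ²)) = 100·exp(−π·0.4439/√0.8029) = 21.1%.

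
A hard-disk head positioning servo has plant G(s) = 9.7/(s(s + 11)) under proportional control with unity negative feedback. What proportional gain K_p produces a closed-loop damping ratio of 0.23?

Closed-loop characteristic equation: s² + 11s + K_p·9.7 = 0.
So ω_n = √(9.7K_p) and 2ζω_n = 11, giving ζ = 11/(2√(9.7K_p)).
Setting ζ = 0.23: √(9.7K_p) = 11/(2·0.23) = 23.91, so K_p = 571.8/9.7 = 59.

K_p = 59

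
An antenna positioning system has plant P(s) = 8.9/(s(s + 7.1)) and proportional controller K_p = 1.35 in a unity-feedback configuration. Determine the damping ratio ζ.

With unity feedback the closed-loop characteristic equation is s² + 7.1s + 1.35·8.9 = s² + 7.1s + 12.02 = 0.
So ω_n² = 12.02 ⇒ ω_n = 3.466 rad/s, and ζ = 7.1/(2ω_n) = 1.02.

ζ = 1.02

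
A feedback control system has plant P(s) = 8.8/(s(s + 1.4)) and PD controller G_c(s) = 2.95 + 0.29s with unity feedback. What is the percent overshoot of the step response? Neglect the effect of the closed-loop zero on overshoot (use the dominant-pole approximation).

26.7%

Forward path: (2.95 + 0.29s)·8.8/(s(s+1.4)). The closed-loop characteristic equation is s² + (1.4 + 8.8·0.29)s + 8.8·2.95 = 0.
That is s² + 3.952s + 25.96 = 0, so ω_n = 5.095 rad/s and ζ = 3.952/(2·5.095) = 0.3878.
%OS = 100·exp(−πζ/√(1−ζ²)) = 26.7%.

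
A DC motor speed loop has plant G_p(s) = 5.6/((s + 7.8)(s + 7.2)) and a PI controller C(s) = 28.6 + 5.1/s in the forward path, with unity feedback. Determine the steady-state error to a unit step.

The open loop C(s)G_p(s) has a pole at the origin (type 1), so the static position error constant is infinite and e_ss = 1/(1+∞) = 0.

0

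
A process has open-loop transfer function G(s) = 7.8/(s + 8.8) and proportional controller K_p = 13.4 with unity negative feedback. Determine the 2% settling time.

T_s ≈ 0.0353 s

Closed-loop transfer function: T(s) = K_p·G(s)/(1 + K_p·G(s)) = 104.5/(s + 8.8 + 104.5) = 104.5/(s + 113.3).
Time constant τ = 1/113.3 = 0.008825 s, so the 2% settling time is about 4τ = 0.0353 s.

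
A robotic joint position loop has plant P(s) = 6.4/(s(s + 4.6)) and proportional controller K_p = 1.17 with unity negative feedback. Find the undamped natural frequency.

The closed-loop denominator is s(s+4.6) + 1.17·6.4 = s² + 4.6s + 7.488.
So ω_n² = 7.488 ⇒ ω_n = 2.736 rad/s, and ζ = 4.6/(2ω_n) = 0.841.

ω_n = 2.74 rad/s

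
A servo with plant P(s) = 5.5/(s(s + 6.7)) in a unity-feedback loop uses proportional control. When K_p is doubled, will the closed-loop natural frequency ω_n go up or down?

increase

ω_n = √(5.5·K_p), which grows with K_p.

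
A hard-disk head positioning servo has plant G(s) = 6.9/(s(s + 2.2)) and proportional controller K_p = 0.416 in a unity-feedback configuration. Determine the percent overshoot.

6.84%

From 1 + K_pG(s) = 0: s² + 2.2s + 2.87 = 0 ⇒ ω_n = 1.694, ζ = 0.6493.
%OS = 100·exp(−πζ/√(1−ζ²)) = 100·exp(−π·0.6493/√0.5785) = 6.84%.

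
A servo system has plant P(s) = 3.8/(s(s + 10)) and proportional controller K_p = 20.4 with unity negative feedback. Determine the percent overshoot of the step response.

11.4%

From 1 + K_pP(s) = 0: s² + 10s + 77.52 = 0 ⇒ ω_n = 8.805, ζ = 0.5679.
%OS = 100·exp(−πζ/√(1−ζ²)) = 100·exp(−π·0.5679/√0.6775) = 11.4%.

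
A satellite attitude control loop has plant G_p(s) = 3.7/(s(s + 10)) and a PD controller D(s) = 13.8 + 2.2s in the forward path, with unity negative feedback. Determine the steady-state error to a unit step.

0

The open loop D(s)G_p(s) has a pole at the origin (type 1), so the static position error constant is infinite and e_ss = 1/(1+∞) = 0.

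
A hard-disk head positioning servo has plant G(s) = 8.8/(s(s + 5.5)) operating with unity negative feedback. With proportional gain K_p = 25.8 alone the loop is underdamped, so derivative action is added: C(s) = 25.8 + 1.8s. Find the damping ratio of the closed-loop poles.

Forward path: (25.8 + 1.8s)·8.8/(s(s+5.5)). The closed-loop characteristic equation is s² + (5.5 + 8.8·1.8)s + 8.8·25.8 = 0.
That is s² + 21.34s + 227 = 0, so ω_n = 15.07 rad/s and ζ = 21.34/(2·15.07) = 0.7081.

ζ = 0.708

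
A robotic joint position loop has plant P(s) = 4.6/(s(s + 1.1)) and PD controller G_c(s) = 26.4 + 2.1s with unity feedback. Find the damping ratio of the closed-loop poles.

Forward path: (26.4 + 2.1s)·4.6/(s(s+1.1)). The closed-loop characteristic equation is s² + (1.1 + 4.6·2.1)s + 4.6·26.4 = 0.
That is s² + 10.76s + 121.4 = 0, so ω_n = 11.02 rad/s and ζ = 10.76/(2·11.02) = 0.4882.

ζ = 0.488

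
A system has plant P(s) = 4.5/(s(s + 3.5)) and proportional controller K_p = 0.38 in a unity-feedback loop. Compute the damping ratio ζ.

With unity feedback the closed-loop characteristic equation is s² + 3.5s + 0.38·4.5 = s² + 3.5s + 1.71 = 0.
Matching s² + 2ζω_n s + ω_n²: ω_n = √1.71 = 1.308 rad/s and 2ζω_n = 3.5, so ζ = 3.5/(2·1.308) = 1.34.

ζ = 1.34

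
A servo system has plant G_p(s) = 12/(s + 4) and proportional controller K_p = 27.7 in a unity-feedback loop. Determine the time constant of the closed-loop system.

Closed-loop transfer function: T(s) = K_p·G_p(s)/(1 + K_p·G_p(s)) = 332.4/(s + 4 + 332.4) = 332.4/(s + 336.4).
Time constant τ = 1/336.4 = 0.00297 s.

τ = 0.00297 s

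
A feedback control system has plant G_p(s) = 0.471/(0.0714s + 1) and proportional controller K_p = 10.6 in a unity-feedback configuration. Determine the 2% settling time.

Closed loop: T(s) = K_p·G_p/(1+K_p·G_p) = 4.993/(0.0714s + 1 + 4.993), with pole at s = −(1 + 4.993)/0.0714 = −83.93.
τ = 1/83.93 = 0.01191 s, so 2% settling time ≈ 4τ = 0.0477 s.

T_s ≈ 0.0477 s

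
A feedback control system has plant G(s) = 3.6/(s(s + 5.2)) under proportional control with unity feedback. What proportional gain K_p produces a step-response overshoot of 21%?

K_p = 9.49

From %OS = 100·exp(−πζ/√(1−ζ²)) = 21%, ζ = −ln(0.21)/√(π²+ln²(0.21)) = 0.4449.
Characteristic equation s² + 5.2s + 3.6K_p = 0 gives ζ = 5.2/(2√(3.6K_p)).
Setting ζ = 0.4449: √(3.6K_p) = 5.2/(2·0.4449) = 5.844, so K_p = 34.15/3.6 = 9.49.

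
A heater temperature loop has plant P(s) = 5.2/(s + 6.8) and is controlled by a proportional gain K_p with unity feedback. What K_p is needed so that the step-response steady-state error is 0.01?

For a type-0 loop with proportional control, e_ss = 1/(1 + K_p·P(0)).
P(0) = 0.7647. Require 1/(1 + K_p·0.7647) = 0.01, so 1 + 0.7647·K_p = 100.
K_p = (100 − 1)/0.7647 = 129.

K_p = 129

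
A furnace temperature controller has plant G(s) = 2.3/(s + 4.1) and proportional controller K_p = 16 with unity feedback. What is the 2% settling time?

T_s ≈ 0.0978 s

Closed-loop transfer function: T(s) = K_p·G(s)/(1 + K_p·G(s)) = 36.8/(s + 4.1 + 36.8) = 36.8/(s + 40.9).
Time constant τ = 1/40.9 = 0.02445 s, so the 2% settling time is about 4τ = 0.0978 s.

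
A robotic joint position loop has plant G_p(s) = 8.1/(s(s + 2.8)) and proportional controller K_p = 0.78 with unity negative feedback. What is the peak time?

The closed-loop denominator s² + 2.8s + 6.318 gives ω_n = √6.318 = 2.514 and ζ = 2.8/(2ω_n) = 0.557.
Damped frequency ω_d = ω_n√(1−ζ²) = 2.088 rad/s, so peak time T_p = π/ω_d = 1.5 s.

T_p = 1.5 s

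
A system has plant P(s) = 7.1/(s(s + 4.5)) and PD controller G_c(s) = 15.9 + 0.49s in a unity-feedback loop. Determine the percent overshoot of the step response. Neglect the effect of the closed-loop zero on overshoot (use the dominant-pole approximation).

28%

Forward path: (15.9 + 0.49s)·7.1/(s(s+4.5)). The closed-loop characteristic equation is s² + (4.5 + 7.1·0.49)s + 7.1·15.9 = 0.
That is s² + 7.979s + 112.9 = 0, so ω_n = 10.62 rad/s and ζ = 7.979/(2·10.62) = 0.3755.
%OS = 100·exp(−πζ/√(1−ζ²)) = 28%.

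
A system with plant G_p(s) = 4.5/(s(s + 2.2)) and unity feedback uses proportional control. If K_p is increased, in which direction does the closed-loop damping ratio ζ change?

decrease

ζ = 2.2/(2√(4.5K_p)); increasing K_p raises the denominator, so ζ falls.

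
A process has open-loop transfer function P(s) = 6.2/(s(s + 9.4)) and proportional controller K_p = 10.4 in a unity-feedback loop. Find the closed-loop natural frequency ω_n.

ω_n = 8.03 rad/s

1 + K_p·P(s) = 0 gives s² + 9.4s + 64.48 = 0.
So ω_n² = 64.48 ⇒ ω_n = 8.03 rad/s, and ζ = 9.4/(2ω_n) = 0.585.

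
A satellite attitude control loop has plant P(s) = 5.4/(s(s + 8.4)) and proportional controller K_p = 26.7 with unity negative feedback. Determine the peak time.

T_p = 0.279 s

The closed-loop denominator s² + 8.4s + 144.2 gives ω_n = √144.2 = 12.01 and ζ = 8.4/(2ω_n) = 0.3498.
Damped frequency ω_d = ω_n√(1−ζ²) = 11.25 rad/s, so peak time T_p = π/ω_d = 0.279 s.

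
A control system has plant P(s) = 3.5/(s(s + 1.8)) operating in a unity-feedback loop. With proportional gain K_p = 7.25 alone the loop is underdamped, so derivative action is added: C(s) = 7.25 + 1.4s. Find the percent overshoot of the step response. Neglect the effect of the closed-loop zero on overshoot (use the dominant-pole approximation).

6.1%

Forward path: (7.25 + 1.4s)·3.5/(s(s+1.8)). The closed-loop characteristic equation is s² + (1.8 + 3.5·1.4)s + 3.5·7.25 = 0.
That is s² + 6.7s + 25.38 = 0, so ω_n = 5.037 rad/s and ζ = 6.7/(2·5.037) = 0.665.
%OS = 100·exp(−πζ/√(1−ζ²)) = 6.1%.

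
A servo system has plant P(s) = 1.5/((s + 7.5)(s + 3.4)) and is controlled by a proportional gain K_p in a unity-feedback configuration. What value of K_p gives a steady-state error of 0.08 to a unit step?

K_p = 196

Steady-state error for a unit step on this type-0 loop is 1/(1 + K_p·P(0)).
P(0) = 0.05882. Require 1/(1 + K_p·0.05882) = 0.08, so 1 + 0.05882·K_p = 12.5.
K_p = (12.5 − 1)/0.05882 = 196.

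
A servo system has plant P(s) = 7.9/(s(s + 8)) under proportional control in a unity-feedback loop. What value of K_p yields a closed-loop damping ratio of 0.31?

Closed-loop characteristic equation: s² + 8s + K_p·7.9 = 0.
So ω_n = √(7.9K_p) and 2ζω_n = 8, giving ζ = 8/(2√(7.9K_p)).
Setting ζ = 0.31: √(7.9K_p) = 8/(2·0.31) = 12.9, so K_p = 166.5/7.9 = 21.1.

K_p = 21.1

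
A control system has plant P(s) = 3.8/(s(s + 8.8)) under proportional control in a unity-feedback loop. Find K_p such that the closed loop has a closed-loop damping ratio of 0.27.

K_p = 69.9

Closed-loop characteristic equation: s² + 8.8s + K_p·3.8 = 0.
So ω_n = √(3.8K_p) and 2ζω_n = 8.8, giving ζ = 8.8/(2√(3.8K_p)).
Setting ζ = 0.27: √(3.8K_p) = 8.8/(2·0.27) = 16.3, so K_p = 265.6/3.8 = 69.9.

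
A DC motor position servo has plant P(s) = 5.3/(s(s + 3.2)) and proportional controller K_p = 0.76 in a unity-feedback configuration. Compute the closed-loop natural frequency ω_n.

The closed-loop denominator is s(s+3.2) + 0.76·5.3 = s² + 3.2s + 4.028.
Matching s² + 2ζω_n s + ω_n²: ω_n = √4.028 = 2.007 rad/s and 2ζω_n = 3.2, so ζ = 3.2/(2·2.007) = 0.797.

ω_n = 2.01 rad/s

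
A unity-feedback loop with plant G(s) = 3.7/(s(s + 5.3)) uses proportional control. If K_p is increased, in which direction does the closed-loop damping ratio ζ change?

ζ = 5.3/(2√(3.7K_p)); increasing K_p raises the denominator, so ζ falls.

decrease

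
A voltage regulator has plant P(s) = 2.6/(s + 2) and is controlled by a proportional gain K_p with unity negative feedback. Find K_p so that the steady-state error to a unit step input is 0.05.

Steady-state error for a unit step on this type-0 loop is 1/(1 + K_p·P(0)).
P(0) = 1.3. Require 1/(1 + K_p·1.3) = 0.05, so 1 + 1.3·K_p = 20.
K_p = (20 − 1)/1.3 = 14.6.

K_p = 14.6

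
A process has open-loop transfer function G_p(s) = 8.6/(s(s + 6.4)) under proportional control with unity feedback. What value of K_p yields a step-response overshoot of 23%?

K_p = 6.63

From %OS = 100·exp(−πζ/√(1−ζ²)) = 23%, ζ = −ln(0.23)/√(π²+ln²(0.23)) = 0.4237.
Characteristic equation s² + 6.4s + 8.6K_p = 0 gives ζ = 6.4/(2√(8.6K_p)).
Setting ζ = 0.4237: √(8.6K_p) = 6.4/(2·0.4237) = 7.552, so K_p = 57.03/8.6 = 6.63.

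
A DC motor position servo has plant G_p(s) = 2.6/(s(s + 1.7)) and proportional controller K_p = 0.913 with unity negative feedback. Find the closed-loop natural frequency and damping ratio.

With unity feedback the closed-loop characteristic equation is s² + 1.7s + 0.913·2.6 = s² + 1.7s + 2.374 = 0.
Matching s² + 2ζω_n s + ω_n²: ω_n = √2.374 = 1.541 rad/s and 2ζω_n = 1.7, so ζ = 1.7/(2·1.541) = 0.552.

ω_n = 1.54 rad/s, ζ = 0.552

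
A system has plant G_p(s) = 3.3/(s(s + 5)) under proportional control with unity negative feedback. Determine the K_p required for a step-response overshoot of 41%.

From %OS = 100·exp(−πζ/√(1−ζ²)) = 41%, ζ = −ln(0.41)/√(π²+ln²(0.41)) = 0.273.
Characteristic equation s² + 5s + 3.3K_p = 0 gives ζ = 5/(2√(3.3K_p)).
Setting ζ = 0.273: √(3.3K_p) = 5/(2·0.273) = 9.157, so K_p = 83.85/3.3 = 25.4.

K_p = 25.4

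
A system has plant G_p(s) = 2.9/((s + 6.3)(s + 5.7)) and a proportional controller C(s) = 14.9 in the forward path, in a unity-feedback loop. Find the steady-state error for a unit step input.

The loop is type 0. Static position error constant K_pos = C(0)·G_p(0) = 14.9·0.08076 = 1.203.
Steady-state error to a unit step: e_ss = 1/(1+K_pos) = 1/2.203 = 0.454.

0.454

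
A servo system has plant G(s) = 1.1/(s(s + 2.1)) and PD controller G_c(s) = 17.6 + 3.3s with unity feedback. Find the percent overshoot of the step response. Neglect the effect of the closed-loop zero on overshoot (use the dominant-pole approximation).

6.75%

Forward path: (17.6 + 3.3s)·1.1/(s(s+2.1)). The closed-loop characteristic equation is s² + (2.1 + 1.1·3.3)s + 1.1·17.6 = 0.
That is s² + 5.73s + 19.36 = 0, so ω_n = 4.4 rad/s and ζ = 5.73/(2·4.4) = 0.6511.
%OS = 100·exp(−πζ/√(1−ζ²)) = 6.75%.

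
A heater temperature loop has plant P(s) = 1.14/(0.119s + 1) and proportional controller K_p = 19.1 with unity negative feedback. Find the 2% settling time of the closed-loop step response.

T_s ≈ 0.0209 s

Closed loop: T(s) = K_p·P/(1+K_p·P) = 21.77/(0.119s + 1 + 21.77), with pole at s = −(1 + 21.77)/0.119 = −191.4.
τ = 1/191.4 = 0.005225 s, so 2% settling time ≈ 4τ = 0.0209 s.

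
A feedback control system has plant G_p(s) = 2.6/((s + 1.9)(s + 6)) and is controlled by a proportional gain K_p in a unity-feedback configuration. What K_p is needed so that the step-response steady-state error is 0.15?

K_p = 24.8

For a type-0 loop with proportional control, e_ss = 1/(1 + K_p·G_p(0)).
G_p(0) = 0.2281. Require 1/(1 + K_p·0.2281) = 0.15, so 1 + 0.2281·K_p = 6.667.
K_p = (6.667 − 1)/0.2281 = 24.8.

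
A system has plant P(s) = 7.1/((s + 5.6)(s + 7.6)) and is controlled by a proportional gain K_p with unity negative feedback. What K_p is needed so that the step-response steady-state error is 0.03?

Steady-state error for a unit step on this type-0 loop is 1/(1 + K_p·P(0)).
P(0) = 0.1668. Require 1/(1 + K_p·0.1668) = 0.03, so 1 + 0.1668·K_p = 33.33.
K_p = (33.33 − 1)/0.1668 = 194.

K_p = 194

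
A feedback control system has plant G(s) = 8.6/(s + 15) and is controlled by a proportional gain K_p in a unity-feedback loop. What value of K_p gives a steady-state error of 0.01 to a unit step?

For a type-0 loop with proportional control, e_ss = 1/(1 + K_p·G(0)).
G(0) = 0.5733. Require 1/(1 + K_p·0.5733) = 0.01, so 1 + 0.5733·K_p = 100.
K_p = (100 − 1)/0.5733 = 173.

K_p = 173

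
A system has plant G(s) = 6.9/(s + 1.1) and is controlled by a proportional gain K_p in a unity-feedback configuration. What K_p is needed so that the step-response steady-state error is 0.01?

K_p = 15.8

For a type-0 loop with proportional control, e_ss = 1/(1 + K_p·G(0)).
G(0) = 6.273. Require 1/(1 + K_p·6.273) = 0.01, so 1 + 6.273·K_p = 100.
K_p = (100 − 1)/6.273 = 15.8.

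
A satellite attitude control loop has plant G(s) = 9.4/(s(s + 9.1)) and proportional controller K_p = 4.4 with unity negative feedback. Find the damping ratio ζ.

With unity feedback the closed-loop characteristic equation is s² + 9.1s + 4.4·9.4 = s² + 9.1s + 41.36 = 0.
Matching s² + 2ζω_n s + ω_n²: ω_n = √41.36 = 6.431 rad/s and 2ζω_n = 9.1, so ζ = 9.1/(2·6.431) = 0.707.

ζ = 0.707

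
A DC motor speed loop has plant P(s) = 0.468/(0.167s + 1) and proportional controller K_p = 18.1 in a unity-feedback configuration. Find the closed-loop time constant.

Closed loop: T(s) = K_p·P/(1+K_p·P) = 8.471/(0.167s + 1 + 8.471), with pole at s = −(1 + 8.471)/0.167 = −56.71.
Closed-loop time constant τ = 1/56.71 = 0.0176 s.

τ = 0.0176 s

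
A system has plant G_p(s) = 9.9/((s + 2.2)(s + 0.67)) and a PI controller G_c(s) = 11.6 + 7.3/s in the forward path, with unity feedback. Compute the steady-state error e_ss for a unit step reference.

The open loop G_c(s)G_p(s) has a pole at the origin (type 1), so the static position error constant is infinite and e_ss = 1/(1+∞) = 0.

0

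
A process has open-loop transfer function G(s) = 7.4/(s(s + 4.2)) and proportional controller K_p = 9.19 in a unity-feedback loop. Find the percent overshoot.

The closed-loop denominator s² + 4.2s + 68.01 gives ω_n = √68.01 = 8.247 and ζ = 4.2/(2ω_n) = 0.2547.
%OS = 100·exp(−πζ/√(1−ζ²)) = 100·exp(−π·0.2547/√0.9352) = 43.7%.

43.7%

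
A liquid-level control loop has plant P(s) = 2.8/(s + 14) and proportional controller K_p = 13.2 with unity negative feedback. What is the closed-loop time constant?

τ = 0.0196 s

Closed-loop transfer function: T(s) = K_p·P(s)/(1 + K_p·P(s)) = 36.96/(s + 14 + 36.96) = 36.96/(s + 50.96).
Time constant τ = 1/50.96 = 0.0196 s.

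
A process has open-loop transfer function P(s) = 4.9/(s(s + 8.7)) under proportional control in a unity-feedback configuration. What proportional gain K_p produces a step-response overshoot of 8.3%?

From %OS = 100·exp(−πζ/√(1−ζ²)) = 8.3%, ζ = −ln(0.083)/√(π²+ln²(0.083)) = 0.621.
Characteristic equation s² + 8.7s + 4.9K_p = 0 gives ζ = 8.7/(2√(4.9K_p)).
Setting ζ = 0.621: √(4.9K_p) = 8.7/(2·0.621) = 7.005, so K_p = 49.07/4.9 = 10.

K_p = 10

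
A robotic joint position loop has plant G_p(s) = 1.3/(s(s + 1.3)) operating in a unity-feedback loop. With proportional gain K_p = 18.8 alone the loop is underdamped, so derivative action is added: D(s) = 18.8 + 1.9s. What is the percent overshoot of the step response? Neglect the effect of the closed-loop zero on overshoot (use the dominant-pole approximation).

27.4%

Forward path: (18.8 + 1.9s)·1.3/(s(s+1.3)). The closed-loop characteristic equation is s² + (1.3 + 1.3·1.9)s + 1.3·18.8 = 0.
That is s² + 3.77s + 24.44 = 0, so ω_n = 4.944 rad/s and ζ = 3.77/(2·4.944) = 0.3813.
%OS = 100·exp(−πζ/√(1−ζ²)) = 27.4%.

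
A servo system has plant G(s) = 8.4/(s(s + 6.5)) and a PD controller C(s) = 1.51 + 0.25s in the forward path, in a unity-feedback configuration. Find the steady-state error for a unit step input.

The open loop C(s)G(s) has a pole at the origin (type 1), so the static position error constant is infinite and e_ss = 1/(1+∞) = 0.

0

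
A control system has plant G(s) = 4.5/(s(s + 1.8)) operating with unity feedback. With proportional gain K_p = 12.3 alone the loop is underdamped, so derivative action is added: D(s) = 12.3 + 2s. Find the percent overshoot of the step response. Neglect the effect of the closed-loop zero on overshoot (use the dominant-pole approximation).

3.63%

Forward path: (12.3 + 2s)·4.5/(s(s+1.8)). The closed-loop characteristic equation is s² + (1.8 + 4.5·2)s + 4.5·12.3 = 0.
That is s² + 10.8s + 55.35 = 0, so ω_n = 7.44 rad/s and ζ = 10.8/(2·7.44) = 0.7258.
%OS = 100·exp(−πζ/√(1−ζ²)) = 3.63%.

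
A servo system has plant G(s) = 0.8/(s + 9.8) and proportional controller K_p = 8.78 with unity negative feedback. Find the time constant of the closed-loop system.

Closed-loop transfer function: T(s) = K_p·G(s)/(1 + K_p·G(s)) = 7.024/(s + 9.8 + 7.024) = 7.024/(s + 16.82).
Time constant τ = 1/16.82 = 0.0594 s.

τ = 0.0594 s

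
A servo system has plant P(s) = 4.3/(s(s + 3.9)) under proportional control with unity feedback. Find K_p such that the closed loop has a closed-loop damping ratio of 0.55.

Closed-loop characteristic equation: s² + 3.9s + K_p·4.3 = 0.
So ω_n = √(4.3K_p) and 2ζω_n = 3.9, giving ζ = 3.9/(2√(4.3K_p)).
Setting ζ = 0.55: √(4.3K_p) = 3.9/(2·0.55) = 3.545, so K_p = 12.57/4.3 = 2.92.

K_p = 2.92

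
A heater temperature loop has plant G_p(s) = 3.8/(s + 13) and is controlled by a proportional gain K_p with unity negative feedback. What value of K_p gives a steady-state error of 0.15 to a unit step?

For a type-0 loop with proportional control, e_ss = 1/(1 + K_p·G_p(0)).
G_p(0) = 0.2923. Require 1/(1 + K_p·0.2923) = 0.15, so 1 + 0.2923·K_p = 6.667.
K_p = (6.667 − 1)/0.2923 = 19.4.

K_p = 19.4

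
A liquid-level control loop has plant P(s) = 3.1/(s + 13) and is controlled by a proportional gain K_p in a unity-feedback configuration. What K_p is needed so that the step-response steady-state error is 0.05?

For a type-0 loop with proportional control, e_ss = 1/(1 + K_p·P(0)).
P(0) = 0.2385. Require 1/(1 + K_p·0.2385) = 0.05, so 1 + 0.2385·K_p = 20.
K_p = (20 − 1)/0.2385 = 79.7.

K_p = 79.7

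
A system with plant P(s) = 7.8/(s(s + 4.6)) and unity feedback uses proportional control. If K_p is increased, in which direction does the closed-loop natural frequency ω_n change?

ω_n = √(7.8·K_p), which grows with K_p.

increase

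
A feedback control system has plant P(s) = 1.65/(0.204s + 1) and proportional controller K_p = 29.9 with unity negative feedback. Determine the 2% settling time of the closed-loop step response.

T_s ≈ 0.0162 s

Closed loop: T(s) = K_p·P/(1+K_p·P) = 49.33/(0.204s + 1 + 49.33), with pole at s = −(1 + 49.33)/0.204 = −246.7.
τ = 1/246.7 = 0.004053 s, so 2% settling time ≈ 4τ = 0.0162 s.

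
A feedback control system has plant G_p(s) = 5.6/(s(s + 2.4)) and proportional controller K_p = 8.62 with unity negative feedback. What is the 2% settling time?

Closed-loop characteristic equation: s² + 2.4s + 48.27 = 0, so ω_n = 6.948 rad/s and ζ = 2.4/(2·6.948) = 0.1727.
2% settling time T_s ≈ 4/(ζω_n) = 4/1.2 = 3.33 s.

T_s ≈ 3.33 s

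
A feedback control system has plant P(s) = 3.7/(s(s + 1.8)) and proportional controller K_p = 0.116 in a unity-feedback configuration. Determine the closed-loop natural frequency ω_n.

With unity feedback the closed-loop characteristic equation is s² + 1.8s + 0.116·3.7 = s² + 1.8s + 0.4292 = 0.
So ω_n² = 0.4292 ⇒ ω_n = 0.6551 rad/s, and ζ = 1.8/(2ω_n) = 1.37.

ω_n = 0.655 rad/s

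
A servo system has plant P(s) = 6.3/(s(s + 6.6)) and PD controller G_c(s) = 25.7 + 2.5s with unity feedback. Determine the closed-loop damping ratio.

Forward path: (25.7 + 2.5s)·6.3/(s(s+6.6)). The closed-loop characteristic equation is s² + (6.6 + 6.3·2.5)s + 6.3·25.7 = 0.
That is s² + 22.35s + 161.9 = 0, so ω_n = 12.72 rad/s and ζ = 22.35/(2·12.72) = 0.8782.

ζ = 0.878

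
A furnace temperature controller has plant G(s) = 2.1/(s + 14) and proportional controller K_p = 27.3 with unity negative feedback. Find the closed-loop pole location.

Closed-loop transfer function: T(s) = K_p·G(s)/(1 + K_p·G(s)) = 57.33/(s + 14 + 57.33) = 57.33/(s + 71.33).
The closed-loop pole is at s = −71.33.

s = -71.33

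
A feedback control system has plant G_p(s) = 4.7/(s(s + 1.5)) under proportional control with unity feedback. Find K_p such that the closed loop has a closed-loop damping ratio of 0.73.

Closed-loop characteristic equation: s² + 1.5s + K_p·4.7 = 0.
So ω_n = √(4.7K_p) and 2ζω_n = 1.5, giving ζ = 1.5/(2√(4.7K_p)).
Setting ζ = 0.73: √(4.7K_p) = 1.5/(2·0.73) = 1.027, so K_p = 1.056/4.7 = 0.225.

K_p = 0.225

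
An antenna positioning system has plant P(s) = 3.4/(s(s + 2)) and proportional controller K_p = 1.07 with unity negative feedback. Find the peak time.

The closed-loop denominator s² + 2s + 3.638 gives ω_n = √3.638 = 1.907 and ζ = 2/(2ω_n) = 0.5243.
Damped frequency ω_d = ω_n√(1−ζ²) = 1.624 rad/s, so peak time T_p = π/ω_d = 1.93 s.

T_p = 1.93 s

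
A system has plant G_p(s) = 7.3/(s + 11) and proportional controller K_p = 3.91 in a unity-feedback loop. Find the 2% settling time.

Closed-loop transfer function: T(s) = K_p·G_p(s)/(1 + K_p·G_p(s)) = 28.54/(s + 11 + 28.54) = 28.54/(s + 39.54).
Time constant τ = 1/39.54 = 0.02529 s, so the 2% settling time is about 4τ = 0.101 s.

T_s ≈ 0.101 s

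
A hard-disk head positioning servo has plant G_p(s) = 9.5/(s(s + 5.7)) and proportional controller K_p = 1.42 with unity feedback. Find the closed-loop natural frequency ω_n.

ω_n = 3.67 rad/s

The closed-loop denominator is s(s+5.7) + 1.42·9.5 = s² + 5.7s + 13.49.
Matching s² + 2ζω_n s + ω_n²: ω_n = √13.49 = 3.673 rad/s and 2ζω_n = 5.7, so ζ = 5.7/(2·3.673) = 0.776.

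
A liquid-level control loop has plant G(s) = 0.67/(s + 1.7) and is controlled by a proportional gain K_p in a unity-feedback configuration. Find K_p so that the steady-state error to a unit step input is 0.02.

K_p = 124

Steady-state error for a unit step on this type-0 loop is 1/(1 + K_p·G(0)).
G(0) = 0.3941. Require 1/(1 + K_p·0.3941) = 0.02, so 1 + 0.3941·K_p = 50.
K_p = (50 − 1)/0.3941 = 124.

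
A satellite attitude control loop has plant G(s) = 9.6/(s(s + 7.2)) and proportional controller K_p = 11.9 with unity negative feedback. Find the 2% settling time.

T_s ≈ 1.11 s

Closed-loop characteristic equation: s² + 7.2s + 114.2 = 0, so ω_n = 10.69 rad/s and ζ = 7.2/(2·10.69) = 0.3368.
2% settling time T_s ≈ 4/(ζω_n) = 4/3.6 = 1.11 s.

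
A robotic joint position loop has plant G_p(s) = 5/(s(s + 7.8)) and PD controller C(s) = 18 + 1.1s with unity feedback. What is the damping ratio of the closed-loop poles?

ζ = 0.701

Forward path: (18 + 1.1s)·5/(s(s+7.8)). The closed-loop characteristic equation is s² + (7.8 + 5·1.1)s + 5·18 = 0.
That is s² + 13.3s + 90 = 0, so ω_n = 9.487 rad/s and ζ = 13.3/(2·9.487) = 0.701.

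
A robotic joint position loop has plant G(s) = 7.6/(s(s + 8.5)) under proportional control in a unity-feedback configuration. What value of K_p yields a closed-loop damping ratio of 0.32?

K_p = 23.2

Closed-loop characteristic equation: s² + 8.5s + K_p·7.6 = 0.
So ω_n = √(7.6K_p) and 2ζω_n = 8.5, giving ζ = 8.5/(2√(7.6K_p)).
Setting ζ = 0.32: √(7.6K_p) = 8.5/(2·0.32) = 13.28, so K_p = 176.4/7.6 = 23.2.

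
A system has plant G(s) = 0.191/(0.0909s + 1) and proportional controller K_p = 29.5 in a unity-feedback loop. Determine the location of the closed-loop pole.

s = -72.99

Closed loop: T(s) = K_p·G/(1+K_p·G) = 5.635/(0.0909s + 1 + 5.635), with pole at s = −(1 + 5.635)/0.0909 = −72.99.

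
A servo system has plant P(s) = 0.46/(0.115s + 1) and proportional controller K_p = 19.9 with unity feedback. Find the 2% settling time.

T_s ≈ 0.0453 s

Closed loop: T(s) = K_p·P/(1+K_p·P) = 9.154/(0.115s + 1 + 9.154), with pole at s = −(1 + 9.154)/0.115 = −88.3.
τ = 1/88.3 = 0.01133 s, so 2% settling time ≈ 4τ = 0.0453 s.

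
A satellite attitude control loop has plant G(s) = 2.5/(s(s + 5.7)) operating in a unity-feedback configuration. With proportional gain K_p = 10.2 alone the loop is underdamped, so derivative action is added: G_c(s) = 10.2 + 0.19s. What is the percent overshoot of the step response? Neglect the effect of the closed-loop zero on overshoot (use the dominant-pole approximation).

8.83%

Forward path: (10.2 + 0.19s)·2.5/(s(s+5.7)). The closed-loop characteristic equation is s² + (5.7 + 2.5·0.19)s + 2.5·10.2 = 0.
That is s² + 6.175s + 25.5 = 0, so ω_n = 5.05 rad/s and ζ = 6.175/(2·5.05) = 0.6114.
%OS = 100·exp(−πζ/√(1−ζ²)) = 8.83%.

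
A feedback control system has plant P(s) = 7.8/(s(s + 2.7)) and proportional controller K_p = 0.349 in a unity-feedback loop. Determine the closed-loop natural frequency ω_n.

With unity feedback the closed-loop characteristic equation is s² + 2.7s + 0.349·7.8 = s² + 2.7s + 2.722 = 0.
Matching s² + 2ζω_n s + ω_n²: ω_n = √2.722 = 1.65 rad/s and 2ζω_n = 2.7, so ζ = 2.7/(2·1.65) = 0.818.

ω_n = 1.65 rad/s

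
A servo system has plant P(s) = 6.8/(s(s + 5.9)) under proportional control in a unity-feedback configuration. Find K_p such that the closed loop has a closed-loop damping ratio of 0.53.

Closed-loop characteristic equation: s² + 5.9s + K_p·6.8 = 0.
So ω_n = √(6.8K_p) and 2ζω_n = 5.9, giving ζ = 5.9/(2√(6.8K_p)).
Setting ζ = 0.53: √(6.8K_p) = 5.9/(2·0.53) = 5.566, so K_p = 30.98/6.8 = 4.56.

K_p = 4.56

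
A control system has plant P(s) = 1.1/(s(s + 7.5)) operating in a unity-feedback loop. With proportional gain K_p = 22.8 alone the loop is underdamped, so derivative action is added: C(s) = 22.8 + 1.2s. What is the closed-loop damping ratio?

Forward path: (22.8 + 1.2s)·1.1/(s(s+7.5)). The closed-loop characteristic equation is s² + (7.5 + 1.1·1.2)s + 1.1·22.8 = 0.
That is s² + 8.82s + 25.08 = 0, so ω_n = 5.008 rad/s and ζ = 8.82/(2·5.008) = 0.8806.

ζ = 0.881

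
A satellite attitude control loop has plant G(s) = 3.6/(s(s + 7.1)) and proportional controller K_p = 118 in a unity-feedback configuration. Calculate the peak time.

T_p = 0.155 s

Closed-loop characteristic equation: s² + 7.1s + 424.8 = 0, so ω_n = 20.61 rad/s and ζ = 7.1/(2·20.61) = 0.1722.
Damped frequency ω_d = ω_n√(1−ζ²) = 20.3 rad/s, so peak time T_p = π/ω_d = 0.155 s.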